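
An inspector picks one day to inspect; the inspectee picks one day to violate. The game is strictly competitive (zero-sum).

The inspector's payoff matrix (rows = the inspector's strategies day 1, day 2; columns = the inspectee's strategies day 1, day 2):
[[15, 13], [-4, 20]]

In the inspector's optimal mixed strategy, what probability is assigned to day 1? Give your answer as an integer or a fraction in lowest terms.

Row minima are 13 and -4, so the inspector's maximin is 13; column maxima are 15 and 20, so the inspectee's minimax is 15. These differ, so the equilibrium is in mixed strategies.
Let the inspector play day 1 with probability p. The inspectee is indifferent when 15p − 4(1−p) = 13p + 20(1−p), giving p = 12/13.

12/13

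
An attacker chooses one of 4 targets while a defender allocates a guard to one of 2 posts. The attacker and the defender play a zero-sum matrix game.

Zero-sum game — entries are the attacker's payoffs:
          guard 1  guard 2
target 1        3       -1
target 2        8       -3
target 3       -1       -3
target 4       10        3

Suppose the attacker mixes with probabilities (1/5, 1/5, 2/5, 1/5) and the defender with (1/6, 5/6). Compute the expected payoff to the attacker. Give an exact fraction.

Against (1/6, 5/6), each row's expected payoff is target 1: -1/3; target 2: -7/6; target 3: -8/3; target 4: 25/6.
Taking the (1/5, 1/5, 2/5, 1/5)-weighted average: (1/5)·(-1/3) + (1/5)·(-7/6) + (2/5)·(-8/3) + (1/5)·(25/6) = -8/15.

-8/15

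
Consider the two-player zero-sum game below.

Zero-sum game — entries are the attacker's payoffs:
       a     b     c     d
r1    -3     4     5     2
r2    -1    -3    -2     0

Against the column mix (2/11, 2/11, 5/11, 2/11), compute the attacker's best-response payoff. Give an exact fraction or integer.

31/11

r1: (-3)·(2/11) + (4)·(2/11) + (5)·(5/11) + (2)·(2/11) = 31/11.
r2: (-1)·(2/11) + (-3)·(2/11) + (-2)·(5/11) + (0)·(2/11) = -18/11.
The best pure response is r1 with expected payoff 31/11.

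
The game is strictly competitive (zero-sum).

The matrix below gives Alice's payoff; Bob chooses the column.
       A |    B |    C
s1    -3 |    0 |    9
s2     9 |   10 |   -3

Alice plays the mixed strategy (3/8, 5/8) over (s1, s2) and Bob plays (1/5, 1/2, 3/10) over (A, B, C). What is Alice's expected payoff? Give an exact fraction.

Against (1/5, 1/2, 3/10), each row's expected payoff is s1: 21/10; s2: 59/10.
Taking the (3/8, 5/8)-weighted average: (3/8)·(21/10) + (5/8)·(59/10) = 179/40.

179/40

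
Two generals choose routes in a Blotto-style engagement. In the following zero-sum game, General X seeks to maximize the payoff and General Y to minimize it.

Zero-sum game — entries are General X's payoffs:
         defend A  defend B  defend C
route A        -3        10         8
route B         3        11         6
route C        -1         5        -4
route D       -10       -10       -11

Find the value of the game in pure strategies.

3

Row minima: -3, 3, -4, -11 → General X's maximin is 3.
Column maxima: 3, 11, 8 → General Y's minimax is 3.
They coincide at (route B, defend A), so the value is 3.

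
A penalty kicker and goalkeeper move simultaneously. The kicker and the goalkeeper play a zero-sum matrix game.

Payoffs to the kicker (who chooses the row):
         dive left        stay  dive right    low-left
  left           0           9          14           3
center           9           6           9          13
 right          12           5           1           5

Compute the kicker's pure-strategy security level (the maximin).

6

The worst-case payoff for each row is left: 0, center: 6, right: 1.
The best of these is 6.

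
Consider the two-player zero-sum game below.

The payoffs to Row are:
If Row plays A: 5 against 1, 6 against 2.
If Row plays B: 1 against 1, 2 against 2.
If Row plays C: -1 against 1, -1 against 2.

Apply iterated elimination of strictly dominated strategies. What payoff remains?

5

Row B is strictly dominated by row A (5>1, 6>2); eliminate B.
Row C is strictly dominated by row A (5>-1, 6>-1); eliminate C.
Column 2 is strictly dominated by 1 for Column (5<6); eliminate 2.
Only (A, 1) remains, with payoff 5.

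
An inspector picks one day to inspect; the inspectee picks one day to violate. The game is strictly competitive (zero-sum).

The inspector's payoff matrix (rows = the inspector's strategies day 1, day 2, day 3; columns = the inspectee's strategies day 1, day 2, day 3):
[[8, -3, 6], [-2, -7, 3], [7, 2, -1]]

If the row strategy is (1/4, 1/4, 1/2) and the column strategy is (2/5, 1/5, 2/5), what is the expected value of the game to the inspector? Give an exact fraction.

12/5

Against (2/5, 1/5, 2/5), each row's expected payoff is day 1: 5; day 2: -1; day 3: 14/5.
Taking the (1/4, 1/4, 1/2)-weighted average: (1/4)·(5) + (1/4)·(-1) + (1/2)·(14/5) = 12/5.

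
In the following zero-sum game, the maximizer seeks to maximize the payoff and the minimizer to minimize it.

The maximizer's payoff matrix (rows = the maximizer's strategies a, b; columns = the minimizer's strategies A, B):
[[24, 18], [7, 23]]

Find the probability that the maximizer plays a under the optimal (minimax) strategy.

Row minima are 18 and 7, so the maximizer's maximin is 18; column maxima are 24 and 23, so the minimizer's minimax is 23. These differ, so the equilibrium is in mixed strategies.
Let the maximizer play a with probability p. The minimizer is indifferent when 24p + 7(1−p) = 18p + 23(1−p), giving p = 8/11.

8/11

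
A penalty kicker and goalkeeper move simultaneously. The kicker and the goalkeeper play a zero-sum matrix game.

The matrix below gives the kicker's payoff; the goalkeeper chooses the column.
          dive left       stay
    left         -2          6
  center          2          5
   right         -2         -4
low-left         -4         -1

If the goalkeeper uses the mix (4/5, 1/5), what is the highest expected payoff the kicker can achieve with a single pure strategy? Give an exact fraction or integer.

left: (-2)·(4/5) + (6)·(1/5) = -2/5.
center: (2)·(4/5) + (5)·(1/5) = 13/5.
right: (-2)·(4/5) + (-4)·(1/5) = -12/5.
low-left: (-4)·(4/5) + (-1)·(1/5) = -17/5.
The best pure response is center with expected payoff 13/5.

13/5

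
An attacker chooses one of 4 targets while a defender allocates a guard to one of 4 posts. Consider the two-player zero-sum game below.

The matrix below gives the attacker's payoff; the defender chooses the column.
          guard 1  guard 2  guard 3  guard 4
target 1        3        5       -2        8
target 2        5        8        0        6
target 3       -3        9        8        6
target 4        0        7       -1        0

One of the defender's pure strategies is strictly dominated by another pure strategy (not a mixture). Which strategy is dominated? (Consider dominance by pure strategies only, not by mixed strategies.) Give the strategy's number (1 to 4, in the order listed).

The defender prefers columns that give the attacker less. Compare guard 2 with guard 1: 3 < 5, 5 < 8, -3 < 9, 0 < 7.
So guard 1 strictly dominates guard 2 for the defender; guard 2 is strictly dominated.

2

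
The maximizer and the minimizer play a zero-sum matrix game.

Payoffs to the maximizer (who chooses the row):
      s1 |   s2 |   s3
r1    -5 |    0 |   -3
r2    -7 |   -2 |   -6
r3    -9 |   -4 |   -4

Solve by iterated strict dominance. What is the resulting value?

-5

Column s2 is strictly dominated by s1 for the minimizer (-5<0, -7<-2, -9<-4); eliminate s2.
Column s3 is strictly dominated by s1 for the minimizer (-5<-3, -7<-6, -9<-4); eliminate s3.
Row r3 is strictly dominated by row r1 (-5>-9); eliminate r3.
Row r2 is strictly dominated by row r1 (-5>-7); eliminate r2.
Only (r1, s1) remains, with payoff -5.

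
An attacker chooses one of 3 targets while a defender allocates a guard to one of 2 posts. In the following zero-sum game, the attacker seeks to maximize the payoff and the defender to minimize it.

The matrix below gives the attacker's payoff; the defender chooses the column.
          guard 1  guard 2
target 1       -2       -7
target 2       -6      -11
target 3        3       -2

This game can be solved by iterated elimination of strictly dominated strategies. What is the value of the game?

-2

Row target 2 is strictly dominated by row target 1 (-2>-6, -7>-11); eliminate target 2.
Row target 1 is strictly dominated by row target 3 (3>-2, -2>-7); eliminate target 1.
Column guard 1 is strictly dominated by guard 2 for the defender (-2<3); eliminate guard 1.
Only (target 3, guard 2) remains, with payoff -2.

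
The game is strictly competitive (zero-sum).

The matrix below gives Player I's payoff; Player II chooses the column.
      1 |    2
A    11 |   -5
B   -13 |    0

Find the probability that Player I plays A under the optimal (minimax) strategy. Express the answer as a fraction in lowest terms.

Row minima are -5 and -13, so Player I's maximin is -5; column maxima are 11 and 0, so Player II's minimax is 0. These differ, so the equilibrium is in mixed strategies.
Let Player I play A with probability p. Player II is indifferent when 11p − 13(1−p) = −5p, giving p = 13/29.

13/29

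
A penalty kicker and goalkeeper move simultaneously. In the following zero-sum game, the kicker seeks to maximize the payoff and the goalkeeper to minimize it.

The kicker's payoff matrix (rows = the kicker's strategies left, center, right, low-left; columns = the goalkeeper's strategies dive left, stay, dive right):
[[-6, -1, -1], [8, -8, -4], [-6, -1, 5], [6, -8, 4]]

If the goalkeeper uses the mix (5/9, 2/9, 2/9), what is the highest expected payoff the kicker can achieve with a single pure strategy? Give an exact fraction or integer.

left: (-6)·(5/9) + (-1)·(2/9) + (-1)·(2/9) = -34/9.
center: (8)·(5/9) + (-8)·(2/9) + (-4)·(2/9) = 16/9.
right: (-6)·(5/9) + (-1)·(2/9) + (5)·(2/9) = -22/9.
low-left: (6)·(5/9) + (-8)·(2/9) + (4)·(2/9) = 22/9.
The best pure response is low-left with expected payoff 22/9.

22/9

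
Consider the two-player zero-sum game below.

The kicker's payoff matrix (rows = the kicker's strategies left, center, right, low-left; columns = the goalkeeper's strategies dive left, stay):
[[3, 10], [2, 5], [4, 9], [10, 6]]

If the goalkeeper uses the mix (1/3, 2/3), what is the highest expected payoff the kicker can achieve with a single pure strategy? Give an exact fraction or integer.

23/3

left: (3)·(1/3) + (10)·(2/3) = 23/3.
center: (2)·(1/3) + (5)·(2/3) = 4.
right: (4)·(1/3) + (9)·(2/3) = 22/3.
low-left: (10)·(1/3) + (6)·(2/3) = 22/3.
The best pure response is left with expected payoff 23/3.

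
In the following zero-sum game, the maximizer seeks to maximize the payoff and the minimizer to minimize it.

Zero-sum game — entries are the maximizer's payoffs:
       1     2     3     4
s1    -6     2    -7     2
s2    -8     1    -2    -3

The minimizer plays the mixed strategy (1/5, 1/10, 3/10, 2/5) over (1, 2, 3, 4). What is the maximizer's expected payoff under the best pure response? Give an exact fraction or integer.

-23/10

s1: (-6)·(1/5) + (2)·(1/10) + (-7)·(3/10) + (2)·(2/5) = -23/10.
s2: (-8)·(1/5) + (1)·(1/10) + (-2)·(3/10) + (-3)·(2/5) = -33/10.
The best pure response is s1 with expected payoff -23/10.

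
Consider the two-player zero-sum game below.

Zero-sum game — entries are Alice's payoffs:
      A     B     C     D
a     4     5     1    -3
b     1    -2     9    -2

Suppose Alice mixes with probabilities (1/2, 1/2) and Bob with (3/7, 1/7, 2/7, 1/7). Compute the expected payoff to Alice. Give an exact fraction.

Against (3/7, 1/7, 2/7, 1/7), each row's expected payoff is a: 16/7; b: 17/7.
Taking the (1/2, 1/2)-weighted average: (1/2)·(16/7) + (1/2)·(17/7) = 33/14.

33/14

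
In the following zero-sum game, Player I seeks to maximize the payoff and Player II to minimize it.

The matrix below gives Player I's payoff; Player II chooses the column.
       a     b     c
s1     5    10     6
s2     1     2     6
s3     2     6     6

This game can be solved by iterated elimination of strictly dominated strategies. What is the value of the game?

5

Column c is strictly dominated by a for Player II (5<6, 1<6, 2<6); eliminate c.
Column b is strictly dominated by a for Player II (5<10, 1<2, 2<6); eliminate b.
Row s3 is strictly dominated by row s1 (5>2); eliminate s3.
Row s2 is strictly dominated by row s1 (5>1); eliminate s2.
Only (s1, a) remains, with payoff 5.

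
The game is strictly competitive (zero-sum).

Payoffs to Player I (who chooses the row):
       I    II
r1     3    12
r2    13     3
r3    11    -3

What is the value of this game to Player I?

147/19

Row r3 is strictly dominated by row r2, so Player I never plays it.
The remaining 2×2 game on (r1, r2) × (I, II) has no saddle point. Let Player I play r1 with probability p; indifference gives 3p + 13(1−p) = 12p + 3(1−p), so p = 10/19.
Similarly Player II's optimal q on I is 9/19, and the value is 3·(9/19) + (12)·(10/19) = 147/19.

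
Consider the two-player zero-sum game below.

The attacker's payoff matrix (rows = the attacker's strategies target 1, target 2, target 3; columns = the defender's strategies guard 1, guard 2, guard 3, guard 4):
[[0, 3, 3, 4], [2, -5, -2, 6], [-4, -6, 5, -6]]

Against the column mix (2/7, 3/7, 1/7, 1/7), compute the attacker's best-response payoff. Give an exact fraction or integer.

16/7

target 1: (0)·(2/7) + (3)·(3/7) + (3)·(1/7) + (4)·(1/7) = 16/7.
target 2: (2)·(2/7) + (-5)·(3/7) + (-2)·(1/7) + (6)·(1/7) = -1.
target 3: (-4)·(2/7) + (-6)·(3/7) + (5)·(1/7) + (-6)·(1/7) = -27/7.
The best pure response is target 1 with expected payoff 16/7.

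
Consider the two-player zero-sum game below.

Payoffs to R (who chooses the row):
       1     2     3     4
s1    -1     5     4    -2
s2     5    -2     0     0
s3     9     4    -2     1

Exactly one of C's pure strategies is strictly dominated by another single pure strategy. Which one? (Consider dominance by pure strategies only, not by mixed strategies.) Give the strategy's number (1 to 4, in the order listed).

C prefers columns that give R less. Compare 1 with 4: -2 < -1, 0 < 5, 1 < 9.
So 4 strictly dominates 1 for C; 1 is strictly dominated.

1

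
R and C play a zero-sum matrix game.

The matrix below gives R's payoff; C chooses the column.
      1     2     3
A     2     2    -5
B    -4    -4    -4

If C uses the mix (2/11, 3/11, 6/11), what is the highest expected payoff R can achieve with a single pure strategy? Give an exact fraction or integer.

-20/11

A: (2)·(2/11) + (2)·(3/11) + (-5)·(6/11) = -20/11.
B: (-4)·(2/11) + (-4)·(3/11) + (-4)·(6/11) = -4.
The best pure response is A with expected payoff -20/11.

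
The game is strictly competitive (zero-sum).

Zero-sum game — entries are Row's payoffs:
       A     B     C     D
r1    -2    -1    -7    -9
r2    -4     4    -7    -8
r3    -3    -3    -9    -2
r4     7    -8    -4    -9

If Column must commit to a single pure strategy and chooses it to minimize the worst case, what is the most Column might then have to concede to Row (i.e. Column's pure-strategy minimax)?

The worst case (largest entry) in each column is A: 7, B: 4, C: -4, D: -2.
The best (smallest) of these is -4.

-4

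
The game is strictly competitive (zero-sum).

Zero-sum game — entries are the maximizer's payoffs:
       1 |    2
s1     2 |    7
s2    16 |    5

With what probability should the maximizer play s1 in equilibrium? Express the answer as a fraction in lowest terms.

Row minima are 2 and 5, so the maximizer's maximin is 5; column maxima are 16 and 7, so the minimizer's minimax is 7. These differ, so the equilibrium is in mixed strategies.
Let the maximizer play s1 with probability p. The minimizer is indifferent when 2p + 16(1−p) = 7p + 5(1−p), giving p = 11/16.

11/16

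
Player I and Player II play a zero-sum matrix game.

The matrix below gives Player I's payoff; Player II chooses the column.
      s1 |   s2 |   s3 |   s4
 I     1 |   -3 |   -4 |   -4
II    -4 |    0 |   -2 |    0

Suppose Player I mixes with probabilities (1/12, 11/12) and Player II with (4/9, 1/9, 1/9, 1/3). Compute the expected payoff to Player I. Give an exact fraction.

-71/36

Against (4/9, 1/9, 1/9, 1/3), each row's expected payoff is I: -5/3; II: -2.
Taking the (1/12, 11/12)-weighted average: (1/12)·(-5/3) + (11/12)·(-2) = -71/36.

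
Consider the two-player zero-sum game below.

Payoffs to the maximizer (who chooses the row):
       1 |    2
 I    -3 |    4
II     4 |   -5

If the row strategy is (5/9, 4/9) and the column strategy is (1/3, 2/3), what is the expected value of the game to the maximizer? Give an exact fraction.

Against (1/3, 2/3), each row's expected payoff is I: 5/3; II: -2.
Taking the (5/9, 4/9)-weighted average: (5/9)·(5/3) + (4/9)·(-2) = 1/27.

1/27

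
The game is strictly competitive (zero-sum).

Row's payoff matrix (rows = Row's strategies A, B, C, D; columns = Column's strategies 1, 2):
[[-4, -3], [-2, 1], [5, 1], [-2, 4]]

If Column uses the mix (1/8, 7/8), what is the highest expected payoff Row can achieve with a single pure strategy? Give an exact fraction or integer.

A: (-4)·(1/8) + (-3)·(7/8) = -25/8.
B: (-2)·(1/8) + (1)·(7/8) = 5/8.
C: (5)·(1/8) + (1)·(7/8) = 3/2.
D: (-2)·(1/8) + (4)·(7/8) = 13/4.
The best pure response is D with expected payoff 13/4.

13/4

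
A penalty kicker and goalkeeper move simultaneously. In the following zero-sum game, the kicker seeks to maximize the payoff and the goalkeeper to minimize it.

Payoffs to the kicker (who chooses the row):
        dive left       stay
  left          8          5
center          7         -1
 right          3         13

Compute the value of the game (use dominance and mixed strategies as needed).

89/13

Row center is strictly dominated by row left, so the kicker never plays it.
The remaining 2×2 game on (left, right) × (dive left, stay) has no saddle point. Let the kicker play left with probability p; indifference gives 8p + 3(1−p) = 5p + 13(1−p), so p = 10/13.
Similarly the goalkeeper's optimal q on dive left is 8/13, and the value is 8·(8/13) + (5)·(5/13) = 89/13.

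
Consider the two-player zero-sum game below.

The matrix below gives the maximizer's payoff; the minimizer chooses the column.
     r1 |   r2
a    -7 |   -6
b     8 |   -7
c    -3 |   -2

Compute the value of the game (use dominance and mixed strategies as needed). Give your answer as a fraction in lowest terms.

-37/16

Row a is strictly dominated by row c, so the maximizer never plays it.
The remaining 2×2 game on (b, c) × (r1, r2) has no saddle point. Let the maximizer play b with probability p; indifference gives 8p − 3(1−p) = −7p − 2(1−p), so p = 1/16.
Similarly the minimizer's optimal q on r1 is 5/16, and the value is 8·(5/16) + (-7)·(11/16) = -37/16.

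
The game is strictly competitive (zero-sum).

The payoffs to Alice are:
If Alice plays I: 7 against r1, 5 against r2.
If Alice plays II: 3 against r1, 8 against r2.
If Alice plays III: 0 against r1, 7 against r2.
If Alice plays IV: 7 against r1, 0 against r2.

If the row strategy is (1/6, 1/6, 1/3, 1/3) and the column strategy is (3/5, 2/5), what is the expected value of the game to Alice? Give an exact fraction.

21/5

Against (3/5, 2/5), each row's expected payoff is I: 31/5; II: 5; III: 14/5; IV: 21/5.
Taking the (1/6, 1/6, 1/3, 1/3)-weighted average: (1/6)·(31/5) + (1/6)·(5) + (1/3)·(14/5) + (1/3)·(21/5) = 21/5.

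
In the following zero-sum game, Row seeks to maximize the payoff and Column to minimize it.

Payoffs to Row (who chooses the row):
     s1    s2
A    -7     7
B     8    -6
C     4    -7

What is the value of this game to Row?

Row C is strictly dominated by row B, so Row never plays it.
The remaining 2×2 game on (A, B) × (s1, s2) has no saddle point. Let Row play A with probability p; indifference gives −7p + 8(1−p) = 7p − 6(1−p), so p = 1/2.
Similarly Column's optimal q on s1 is 13/28, and the value is -7·(13/28) + (7)·(15/28) = 1/2.

1/2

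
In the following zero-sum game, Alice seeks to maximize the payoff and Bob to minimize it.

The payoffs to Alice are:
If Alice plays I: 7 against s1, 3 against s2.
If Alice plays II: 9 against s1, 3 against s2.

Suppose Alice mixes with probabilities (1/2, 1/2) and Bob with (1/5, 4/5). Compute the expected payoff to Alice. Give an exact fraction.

Against (1/5, 4/5), each row's expected payoff is I: 19/5; II: 21/5.
Taking the (1/2, 1/2)-weighted average: (1/2)·(19/5) + (1/2)·(21/5) = 4.

4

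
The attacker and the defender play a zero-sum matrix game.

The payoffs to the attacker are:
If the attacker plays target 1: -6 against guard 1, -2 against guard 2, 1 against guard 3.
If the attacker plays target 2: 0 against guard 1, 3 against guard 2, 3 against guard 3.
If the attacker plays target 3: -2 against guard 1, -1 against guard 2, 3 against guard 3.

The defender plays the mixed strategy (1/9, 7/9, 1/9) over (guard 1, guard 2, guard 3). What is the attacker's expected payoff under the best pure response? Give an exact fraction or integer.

target 1: (-6)·(1/9) + (-2)·(7/9) + (1)·(1/9) = -19/9.
target 2: (0)·(1/9) + (3)·(7/9) + (3)·(1/9) = 8/3.
target 3: (-2)·(1/9) + (-1)·(7/9) + (3)·(1/9) = -2/3.
The best pure response is target 2 with expected payoff 8/3.

8/3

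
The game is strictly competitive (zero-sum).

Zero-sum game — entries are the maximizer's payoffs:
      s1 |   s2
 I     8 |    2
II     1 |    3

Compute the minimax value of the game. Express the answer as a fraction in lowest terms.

Row minima are 2 and 1, so the maximizer's maximin is 2; column maxima are 8 and 3, so the minimizer's minimax is 3. These differ, so the equilibrium is in mixed strategies.
Let the maximizer play I with probability p. The minimizer is indifferent when 8p + (1−p) = 2p + 3(1−p), giving p = 1/4.
Let the minimizer play s1 with probability q. The maximizer is indifferent when 8q + 2(1−q) = q + 3(1−q), giving q = 1/8.
The value is 8·(1/8) + (2)·(7/8) = 11/4.

11/4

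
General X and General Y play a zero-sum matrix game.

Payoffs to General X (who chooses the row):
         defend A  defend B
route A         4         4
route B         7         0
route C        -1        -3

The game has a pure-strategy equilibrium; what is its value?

Row minima: 4, 0, -3 → General X's maximin is 4.
Column maxima: 7, 4 → General Y's minimax is 4.
They coincide at (route A, defend B), so the value is 4.

4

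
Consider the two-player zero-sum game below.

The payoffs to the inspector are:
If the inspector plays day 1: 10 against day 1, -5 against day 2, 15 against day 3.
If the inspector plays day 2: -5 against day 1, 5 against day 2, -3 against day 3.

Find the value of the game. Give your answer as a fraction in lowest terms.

Column day 3 is strictly dominated by day 1 for the inspectee (it gives the inspector more in every row).
The remaining 2×2 game on (day 1, day 2) × (day 1, day 2) has no saddle point. Let the inspector play day 1 with probability p; indifference gives 10p − 5(1−p) = −5p + 5(1−p), so p = 2/5.
Similarly the inspectee's optimal q on day 1 is 2/5, and the value is 10·(2/5) + (-5)·(3/5) = 1.

1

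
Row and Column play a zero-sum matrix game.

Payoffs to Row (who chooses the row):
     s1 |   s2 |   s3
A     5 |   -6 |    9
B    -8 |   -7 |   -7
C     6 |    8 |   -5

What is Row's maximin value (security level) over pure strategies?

The worst-case payoff for each row is A: -6, B: -8, C: -5.
The best of these is -5.

-5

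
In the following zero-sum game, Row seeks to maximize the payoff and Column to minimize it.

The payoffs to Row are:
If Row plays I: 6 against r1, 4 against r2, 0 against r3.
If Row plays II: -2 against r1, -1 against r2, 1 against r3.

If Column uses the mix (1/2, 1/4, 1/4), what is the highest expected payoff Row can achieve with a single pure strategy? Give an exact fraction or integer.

4

I: (6)·(1/2) + (4)·(1/4) + (0)·(1/4) = 4.
II: (-2)·(1/2) + (-1)·(1/4) + (1)·(1/4) = -1.
The best pure response is I with expected payoff 4.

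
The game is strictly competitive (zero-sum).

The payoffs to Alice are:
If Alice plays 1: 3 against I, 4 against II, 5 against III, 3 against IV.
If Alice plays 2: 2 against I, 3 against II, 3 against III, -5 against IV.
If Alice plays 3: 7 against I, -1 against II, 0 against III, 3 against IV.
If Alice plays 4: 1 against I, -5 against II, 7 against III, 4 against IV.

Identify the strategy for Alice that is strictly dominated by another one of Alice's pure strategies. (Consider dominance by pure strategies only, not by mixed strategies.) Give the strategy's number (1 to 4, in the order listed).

Compare 2 with 1: 3 > 2, 4 > 3, 5 > 3, 3 > -5.
So 1 strictly dominates 2 for Alice; 2 is strictly dominated.

2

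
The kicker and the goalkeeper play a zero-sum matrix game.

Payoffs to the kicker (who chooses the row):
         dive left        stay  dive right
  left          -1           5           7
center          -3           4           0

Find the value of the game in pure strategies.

Row minima: -1, -3 → the kicker's maximin is -1.
Column maxima: -1, 5, 7 → the goalkeeper's minimax is -1.
They coincide at (left, dive left), so the value is -1.

-1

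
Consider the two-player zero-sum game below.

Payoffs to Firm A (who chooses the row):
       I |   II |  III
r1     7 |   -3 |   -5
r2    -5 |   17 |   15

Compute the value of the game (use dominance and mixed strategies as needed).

5/2

Column II is strictly dominated by III for Firm B (it gives Firm A more in every row).
The remaining 2×2 game on (r1, r2) × (I, III) has no saddle point. Let Firm A play r1 with probability p; indifference gives 7p − 5(1−p) = −5p + 15(1−p), so p = 5/8.
Similarly Firm B's optimal q on I is 5/8, and the value is 7·(5/8) + (-5)·(3/8) = 5/2.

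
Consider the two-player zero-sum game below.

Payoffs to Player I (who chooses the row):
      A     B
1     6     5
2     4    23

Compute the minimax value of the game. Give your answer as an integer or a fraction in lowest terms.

59/10

Row minima are 5 and 4, so Player I's maximin is 5; column maxima are 6 and 23, so Player II's minimax is 6. These differ, so the equilibrium is in mixed strategies.
Let Player I play 1 with probability p. Player II is indifferent when 6p + 4(1−p) = 5p + 23(1−p), giving p = 19/20.
Let Player II play A with probability q. Player I is indifferent when 6q + 5(1−q) = 4q + 23(1−q), giving q = 9/10.
The value is 6·(9/10) + (5)·(1/10) = 59/10.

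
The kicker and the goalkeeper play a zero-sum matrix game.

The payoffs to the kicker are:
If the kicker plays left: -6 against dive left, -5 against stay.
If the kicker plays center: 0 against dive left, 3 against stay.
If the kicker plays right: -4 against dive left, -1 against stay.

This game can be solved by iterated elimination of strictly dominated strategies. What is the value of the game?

Row left is strictly dominated by row center (0>-6, 3>-5); eliminate left.
Row right is strictly dominated by row center (0>-4, 3>-1); eliminate right.
Column stay is strictly dominated by dive left for the goalkeeper (0<3); eliminate stay.
Only (center, dive left) remains, with payoff 0.

0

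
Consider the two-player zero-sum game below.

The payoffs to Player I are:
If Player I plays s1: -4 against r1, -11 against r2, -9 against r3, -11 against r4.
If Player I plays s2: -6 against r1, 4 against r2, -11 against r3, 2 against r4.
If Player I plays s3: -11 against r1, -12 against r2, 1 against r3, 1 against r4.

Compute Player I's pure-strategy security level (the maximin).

-11

The worst-case payoff for each row is s1: -11, s2: -11, s3: -12.
The best of these is -11.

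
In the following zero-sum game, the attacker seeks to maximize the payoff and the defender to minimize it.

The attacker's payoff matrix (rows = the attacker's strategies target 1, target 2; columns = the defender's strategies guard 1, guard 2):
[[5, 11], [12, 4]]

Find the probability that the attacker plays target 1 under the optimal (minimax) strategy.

Row minima are 5 and 4, so the attacker's maximin is 5; column maxima are 12 and 11, so the defender's minimax is 11. These differ, so the equilibrium is in mixed strategies.
Let the attacker play target 1 with probability p. The defender is indifferent when 5p + 12(1−p) = 11p + 4(1−p), giving p = 4/7.

4/7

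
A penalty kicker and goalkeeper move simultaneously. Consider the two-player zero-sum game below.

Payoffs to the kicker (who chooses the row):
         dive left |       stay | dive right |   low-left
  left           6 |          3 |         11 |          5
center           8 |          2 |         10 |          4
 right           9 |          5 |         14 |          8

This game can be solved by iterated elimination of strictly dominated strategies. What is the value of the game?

Column low-left is strictly dominated by stay for the goalkeeper (3<5, 2<4, 5<8); eliminate low-left.
Column dive left is strictly dominated by stay for the goalkeeper (3<6, 2<8, 5<9); eliminate dive left.
Column dive right is strictly dominated by stay for the goalkeeper (3<11, 2<10, 5<14); eliminate dive right.
Row left is strictly dominated by row right (5>3); eliminate left.
Row center is strictly dominated by row right (5>2); eliminate center.
Only (right, stay) remains, with payoff 5.

5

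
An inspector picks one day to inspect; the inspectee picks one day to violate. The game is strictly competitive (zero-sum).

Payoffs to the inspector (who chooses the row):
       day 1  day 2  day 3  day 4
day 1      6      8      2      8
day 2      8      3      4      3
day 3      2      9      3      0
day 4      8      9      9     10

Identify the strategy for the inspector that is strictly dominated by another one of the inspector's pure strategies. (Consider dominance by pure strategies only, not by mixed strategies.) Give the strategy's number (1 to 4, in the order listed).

1

Compare day 1 with day 4: 8 > 6, 9 > 8, 9 > 2, 10 > 8.
So day 4 strictly dominates day 1 for the inspector; day 1 is strictly dominated.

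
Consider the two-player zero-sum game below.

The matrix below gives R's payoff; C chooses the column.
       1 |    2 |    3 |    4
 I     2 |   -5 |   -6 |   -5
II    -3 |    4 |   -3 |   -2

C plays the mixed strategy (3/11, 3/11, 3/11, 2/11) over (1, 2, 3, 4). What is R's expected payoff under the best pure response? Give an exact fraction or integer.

-10/11

I: (2)·(3/11) + (-5)·(3/11) + (-6)·(3/11) + (-5)·(2/11) = -37/11.
II: (-3)·(3/11) + (4)·(3/11) + (-3)·(3/11) + (-2)·(2/11) = -10/11.
The best pure response is II with expected payoff -10/11.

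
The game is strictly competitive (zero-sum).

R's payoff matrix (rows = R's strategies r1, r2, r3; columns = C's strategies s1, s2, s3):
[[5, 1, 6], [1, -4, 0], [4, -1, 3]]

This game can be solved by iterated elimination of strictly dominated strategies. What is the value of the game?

Row r2 is strictly dominated by row r1 (5>1, 1>-4, 6>0); eliminate r2.
Row r3 is strictly dominated by row r1 (5>4, 1>-1, 6>3); eliminate r3.
Column s3 is strictly dominated by s1 for C (5<6); eliminate s3.
Column s1 is strictly dominated by s2 for C (1<5); eliminate s1.
Only (r1, s2) remains, with payoff 1.

1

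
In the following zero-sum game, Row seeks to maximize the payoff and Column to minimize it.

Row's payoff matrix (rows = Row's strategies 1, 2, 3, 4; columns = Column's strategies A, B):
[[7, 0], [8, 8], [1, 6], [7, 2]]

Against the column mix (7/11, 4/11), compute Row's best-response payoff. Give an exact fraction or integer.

1: (7)·(7/11) + (0)·(4/11) = 49/11.
2: (8)·(7/11) + (8)·(4/11) = 8.
3: (1)·(7/11) + (6)·(4/11) = 31/11.
4: (7)·(7/11) + (2)·(4/11) = 57/11.
The best pure response is 2 with expected payoff 8.

8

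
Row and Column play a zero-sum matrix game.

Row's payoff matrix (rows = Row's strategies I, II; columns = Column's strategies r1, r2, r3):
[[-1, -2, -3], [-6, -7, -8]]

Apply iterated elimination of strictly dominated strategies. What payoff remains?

-3

Column r1 is strictly dominated by r2 for Column (-2<-1, -7<-6); eliminate r1.
Column r2 is strictly dominated by r3 for Column (-3<-2, -8<-7); eliminate r2.
Row II is strictly dominated by row I (-3>-8); eliminate II.
Only (I, r3) remains, with payoff -3.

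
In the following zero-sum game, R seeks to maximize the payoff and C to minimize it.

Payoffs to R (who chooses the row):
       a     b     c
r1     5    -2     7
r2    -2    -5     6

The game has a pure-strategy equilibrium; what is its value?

Row minima: -2, -5 → R's maximin is -2.
Column maxima: 5, -2, 7 → C's minimax is -2.
They coincide at (r1, b), so the value is -2.

-2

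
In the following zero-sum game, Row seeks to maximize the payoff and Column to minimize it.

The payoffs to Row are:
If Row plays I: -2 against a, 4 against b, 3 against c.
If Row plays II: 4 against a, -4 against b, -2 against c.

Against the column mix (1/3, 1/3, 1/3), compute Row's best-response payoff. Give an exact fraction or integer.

I: (-2)·(1/3) + (4)·(1/3) + (3)·(1/3) = 5/3.
II: (4)·(1/3) + (-4)·(1/3) + (-2)·(1/3) = -2/3.
The best pure response is I with expected payoff 5/3.

5/3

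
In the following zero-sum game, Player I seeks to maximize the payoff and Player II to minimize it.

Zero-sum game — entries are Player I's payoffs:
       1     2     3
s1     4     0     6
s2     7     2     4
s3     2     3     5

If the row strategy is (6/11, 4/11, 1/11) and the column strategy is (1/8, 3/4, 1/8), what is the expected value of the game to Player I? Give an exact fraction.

Against (1/8, 3/4, 1/8), each row's expected payoff is s1: 5/4; s2: 23/8; s3: 25/8.
Taking the (6/11, 4/11, 1/11)-weighted average: (6/11)·(5/4) + (4/11)·(23/8) + (1/11)·(25/8) = 177/88.

177/88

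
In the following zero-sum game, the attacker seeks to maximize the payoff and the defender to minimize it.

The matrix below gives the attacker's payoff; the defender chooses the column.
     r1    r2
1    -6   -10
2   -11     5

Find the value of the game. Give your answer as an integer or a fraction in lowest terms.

-7

Row minima are -10 and -11, so the attacker's maximin is -10; column maxima are -6 and 5, so the defender's minimax is -6. These differ, so the equilibrium is in mixed strategies.
Let the attacker play 1 with probability p. The defender is indifferent when −6p − 11(1−p) = −10p + 5(1−p), giving p = 4/5.
Let the defender play r1 with probability q. The attacker is indifferent when −6q − 10(1−q) = −11q + 5(1−q), giving q = 3/4.
The value is -6·(3/4) + (-10)·(1/4) = -7.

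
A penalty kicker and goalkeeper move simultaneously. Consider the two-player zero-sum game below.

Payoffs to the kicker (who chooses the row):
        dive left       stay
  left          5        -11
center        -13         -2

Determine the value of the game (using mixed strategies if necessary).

-17/3

Row minima are -11 and -13, so the kicker's maximin is -11; column maxima are 5 and -2, so the goalkeeper's minimax is -2. These differ, so the equilibrium is in mixed strategies.
Let the kicker play left with probability p. The goalkeeper is indifferent when 5p − 13(1−p) = −11p − 2(1−p), giving p = 11/27.
Let the goalkeeper play dive left with probability q. The kicker is indifferent when 5q − 11(1−q) = −13q − 2(1−q), giving q = 1/3.
The value is 5·(1/3) + (-11)·(2/3) = -17/3.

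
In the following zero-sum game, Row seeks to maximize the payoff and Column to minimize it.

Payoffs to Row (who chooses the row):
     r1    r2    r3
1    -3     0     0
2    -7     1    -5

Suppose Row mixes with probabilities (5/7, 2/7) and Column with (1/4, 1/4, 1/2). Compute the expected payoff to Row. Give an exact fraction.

-47/28

Against (1/4, 1/4, 1/2), each row's expected payoff is 1: -3/4; 2: -4.
Taking the (5/7, 2/7)-weighted average: (5/7)·(-3/4) + (2/7)·(-4) = -47/28.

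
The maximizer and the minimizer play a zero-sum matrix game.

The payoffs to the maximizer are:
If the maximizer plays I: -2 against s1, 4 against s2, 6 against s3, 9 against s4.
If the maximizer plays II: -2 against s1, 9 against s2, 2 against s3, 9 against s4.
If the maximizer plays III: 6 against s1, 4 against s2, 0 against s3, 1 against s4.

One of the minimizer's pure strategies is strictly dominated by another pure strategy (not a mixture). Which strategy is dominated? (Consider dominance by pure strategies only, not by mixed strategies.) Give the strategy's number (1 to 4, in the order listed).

4

The minimizer prefers columns that give the maximizer less. Compare s4 with s3: 6 < 9, 2 < 9, 0 < 1.
So s3 strictly dominates s4 for the minimizer; s4 is strictly dominated.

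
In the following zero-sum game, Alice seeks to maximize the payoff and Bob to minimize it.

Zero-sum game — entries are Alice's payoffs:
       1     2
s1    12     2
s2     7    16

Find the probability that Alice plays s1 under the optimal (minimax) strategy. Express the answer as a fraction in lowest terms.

Row minima are 2 and 7, so Alice's maximin is 7; column maxima are 12 and 16, so Bob's minimax is 12. These differ, so the equilibrium is in mixed strategies.
Let Alice play s1 with probability p. Bob is indifferent when 12p + 7(1−p) = 2p + 16(1−p), giving p = 9/19.

9/19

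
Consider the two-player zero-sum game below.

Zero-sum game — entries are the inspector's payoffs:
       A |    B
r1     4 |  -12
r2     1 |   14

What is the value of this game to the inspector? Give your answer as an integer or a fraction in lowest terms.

Row minima are -12 and 1, so the inspector's maximin is 1; column maxima are 4 and 14, so the inspectee's minimax is 4. These differ, so the equilibrium is in mixed strategies.
Let the inspector play r1 with probability p. The inspectee is indifferent when 4p + (1−p) = −12p + 14(1−p), giving p = 13/29.
Let the inspectee play A with probability q. The inspector is indifferent when 4q − 12(1−q) = q + 14(1−q), giving q = 26/29.
The value is 4·(26/29) + (-12)·(3/29) = 68/29.

68/29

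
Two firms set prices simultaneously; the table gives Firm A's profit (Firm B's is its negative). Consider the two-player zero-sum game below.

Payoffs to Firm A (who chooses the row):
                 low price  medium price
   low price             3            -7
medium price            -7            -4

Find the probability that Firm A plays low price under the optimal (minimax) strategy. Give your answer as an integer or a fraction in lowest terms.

3/13

Row minima are -7 and -7, so Firm A's maximin is -7; column maxima are 3 and -4, so Firm B's minimax is -4. These differ, so the equilibrium is in mixed strategies.
Let Firm A play low price with probability p. Firm B is indifferent when 3p − 7(1−p) = −7p − 4(1−p), giving p = 3/13.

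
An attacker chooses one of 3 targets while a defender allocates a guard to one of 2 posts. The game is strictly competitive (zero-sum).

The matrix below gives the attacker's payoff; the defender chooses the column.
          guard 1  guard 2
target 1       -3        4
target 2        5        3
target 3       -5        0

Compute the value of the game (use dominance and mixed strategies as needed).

Row target 3 is strictly dominated by row target 1, so the attacker never plays it.
The remaining 2×2 game on (target 1, target 2) × (guard 1, guard 2) has no saddle point. Let the attacker play target 1 with probability p; indifference gives −3p + 5(1−p) = 4p + 3(1−p), so p = 2/9.
Similarly the defender's optimal q on guard 1 is 1/9, and the value is -3·(1/9) + (4)·(8/9) = 29/9.

29/9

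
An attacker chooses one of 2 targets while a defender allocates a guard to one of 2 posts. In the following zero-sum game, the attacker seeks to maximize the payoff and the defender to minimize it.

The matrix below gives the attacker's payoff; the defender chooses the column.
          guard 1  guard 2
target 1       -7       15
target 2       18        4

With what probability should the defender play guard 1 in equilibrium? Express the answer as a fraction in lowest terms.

Row minima are -7 and 4, so the attacker's maximin is 4; column maxima are 18 and 15, so the defender's minimax is 15. These differ, so the equilibrium is in mixed strategies.
Let the defender play guard 1 with probability q. The attacker is indifferent when −7q + 15(1−q) = 18q + 4(1−q), giving q = 11/36.

11/36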